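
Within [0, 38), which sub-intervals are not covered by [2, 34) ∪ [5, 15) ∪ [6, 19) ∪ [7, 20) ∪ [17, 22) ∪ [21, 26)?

After merging, the occupied span is [2, 34).
Complement within [0, 38): [0, 2), [34, 38).

[0, 2) ∪ [34, 38)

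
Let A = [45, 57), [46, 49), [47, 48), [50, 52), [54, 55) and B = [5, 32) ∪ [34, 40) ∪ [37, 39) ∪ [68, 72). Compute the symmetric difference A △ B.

[5, 32) ∪ [34, 40) ∪ [45, 57) ∪ [68, 72)

A, merged: [45, 57).
B, merged: [5, 32), [34, 40), [68, 72).
A \ B = [45, 57).
B \ A = [5, 32), [34, 40), [68, 72).
Union of the two gives the symmetric difference.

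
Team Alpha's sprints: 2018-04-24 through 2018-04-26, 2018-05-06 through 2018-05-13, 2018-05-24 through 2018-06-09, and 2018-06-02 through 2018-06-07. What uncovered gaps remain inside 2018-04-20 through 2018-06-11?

2018-04-20 through 2018-04-23, 2018-04-27 through 2018-05-05, 2018-05-14 through 2018-05-23, 2018-06-10 through 2018-06-11

After merging, the occupied span is 2018-04-24 through 2018-04-26, 2018-05-06 through 2018-05-13, 2018-05-24 through 2018-06-09.
Complement within 2018-04-20 through 2018-06-11: 2018-04-20 through 2018-04-23, 2018-04-27 through 2018-05-05, 2018-05-14 through 2018-05-23, 2018-06-10 through 2018-06-11.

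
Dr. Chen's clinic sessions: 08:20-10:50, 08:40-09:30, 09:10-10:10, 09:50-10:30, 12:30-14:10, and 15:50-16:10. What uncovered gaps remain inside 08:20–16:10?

10:50–12:30, 14:10–15:50

Covered (merged): 08:20–10:50, 12:30–14:10, 15:50–16:10.
Complement within 08:20–16:10: 10:50–12:30, 14:10–15:50.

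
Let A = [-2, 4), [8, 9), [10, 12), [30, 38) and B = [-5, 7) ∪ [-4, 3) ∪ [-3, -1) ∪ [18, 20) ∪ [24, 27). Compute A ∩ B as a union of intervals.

[-2, 4)

B, merged: [-5, 7), [18, 20), [24, 27).
[-2, 4) ∩ B → [-2, 4).
[8, 9) meets no B interval.
[10, 12) meets no B interval.
[30, 38) meets no B interval.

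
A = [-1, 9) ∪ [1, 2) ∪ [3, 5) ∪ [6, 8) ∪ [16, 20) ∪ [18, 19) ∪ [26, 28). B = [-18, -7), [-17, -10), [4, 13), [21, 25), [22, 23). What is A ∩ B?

Merge the first list: [-1, 9), [16, 20), [26, 28).
Merge the second list: [-18, -7), [4, 13), [21, 25).
[-1, 9) ∩ B → [4, 9).
[16, 20) meets no B interval.
[26, 28) meets no B interval.

[4, 9)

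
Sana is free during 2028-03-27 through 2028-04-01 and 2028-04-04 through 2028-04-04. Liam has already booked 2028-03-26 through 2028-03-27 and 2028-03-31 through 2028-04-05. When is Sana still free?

2028-03-28 through 2028-03-30

2028-03-27 through 2028-04-01 minus B → 2028-03-28 through 2028-03-30.
2028-04-04 through 2028-04-04: fully covered by B → removed.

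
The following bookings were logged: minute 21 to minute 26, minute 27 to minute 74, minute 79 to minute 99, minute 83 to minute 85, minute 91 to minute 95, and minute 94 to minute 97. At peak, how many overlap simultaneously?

At minute 94, 3 of the intervals are simultaneously active.
No point has more.

3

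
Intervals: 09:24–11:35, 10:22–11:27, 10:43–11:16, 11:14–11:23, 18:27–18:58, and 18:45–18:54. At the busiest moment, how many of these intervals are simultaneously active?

4

Walk the sorted start/end points keeping a running depth.
The depth first hits 4 at 11:14.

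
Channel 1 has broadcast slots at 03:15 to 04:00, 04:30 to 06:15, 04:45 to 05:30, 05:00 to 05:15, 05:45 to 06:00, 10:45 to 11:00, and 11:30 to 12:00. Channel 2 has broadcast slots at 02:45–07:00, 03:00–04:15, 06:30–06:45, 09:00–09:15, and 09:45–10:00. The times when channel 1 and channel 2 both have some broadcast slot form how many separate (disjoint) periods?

2

A, merged: 03:15-04:00, 04:30-06:15, 10:45-11:00, 11:30-12:00.
B, merged: 02:45-07:00, 09:00-09:15, 09:45-10:00.
A ∩ B = 03:15-04:00, 04:30-06:15.
That is 2 disjoint pieces.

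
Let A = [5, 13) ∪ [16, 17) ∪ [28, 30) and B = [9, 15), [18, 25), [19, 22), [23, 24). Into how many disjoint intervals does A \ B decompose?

3

Second set merges to [9, 15), [18, 25).
A \ B = [5, 9), [16, 17), [28, 30).
That is 3 disjoint pieces.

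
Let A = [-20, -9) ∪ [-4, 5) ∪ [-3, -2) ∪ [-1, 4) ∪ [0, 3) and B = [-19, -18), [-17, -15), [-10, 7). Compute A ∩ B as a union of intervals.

First set merges to [-20, -9), [-4, 5).
[-20, -9) ∩ B → [-19, -18), [-17, -15), [-10, -9).
[-4, 5) ∩ B → [-4, 5).

[-19, -18) ∪ [-17, -15) ∪ [-10, -9) ∪ [-4, 5)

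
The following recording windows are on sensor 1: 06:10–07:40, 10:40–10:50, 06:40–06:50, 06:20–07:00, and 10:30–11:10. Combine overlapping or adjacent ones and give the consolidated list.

06:10–07:40, 10:30–11:10

Sort by start: 06:10–07:40, 06:20–07:00, 06:40–06:50, 10:30–11:10, 10:40–10:50.
06:20–07:00 overlaps/touches 06:10–07:40 → extend to 06:10–07:40.
06:40–06:50 overlaps/touches 06:10–07:40 → extend to 06:10–07:40.
10:30–11:10 is disjoint → start new block.
10:40–10:50 overlaps/touches 10:30–11:10 → extend to 10:30–11:10.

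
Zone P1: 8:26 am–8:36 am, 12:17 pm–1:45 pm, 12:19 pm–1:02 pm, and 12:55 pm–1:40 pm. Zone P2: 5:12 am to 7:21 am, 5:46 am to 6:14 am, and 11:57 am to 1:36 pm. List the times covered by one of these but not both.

First set merges to 8:26 am–8:36 am, 12:17 pm–1:45 pm.
Second set merges to 5:12 am–7:21 am, 11:57 am–1:36 pm.
A but not B: 8:26 am–8:36 am, 1:36 pm–1:45 pm.
B but not A: 5:12 am–7:21 am, 11:57 am–12:17 pm.
Combining gives A △ B.

5:12 am–7:21 am, 8:26 am–8:36 am, 11:57 am–12:17 pm, 1:36 pm–1:45 pm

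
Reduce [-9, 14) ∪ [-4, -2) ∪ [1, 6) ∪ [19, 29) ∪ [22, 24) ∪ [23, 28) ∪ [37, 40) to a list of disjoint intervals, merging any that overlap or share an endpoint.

[-4, -2) overlaps/touches [-9, 14) → extend to [-9, 14).
[1, 6) overlaps/touches [-9, 14) → extend to [-9, 14).
[19, 29) is disjoint → start new block.
[22, 24) overlaps/touches [19, 29) → extend to [19, 29).
[23, 28) overlaps/touches [19, 29) → extend to [19, 29).
[37, 40) is disjoint → start new block.

[-9, 14) ∪ [19, 29) ∪ [37, 40)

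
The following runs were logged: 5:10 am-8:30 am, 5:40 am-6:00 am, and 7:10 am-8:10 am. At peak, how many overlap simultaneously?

Walk the sorted start/end points keeping a running depth.
The depth first hits 2 at 5:40 am.

2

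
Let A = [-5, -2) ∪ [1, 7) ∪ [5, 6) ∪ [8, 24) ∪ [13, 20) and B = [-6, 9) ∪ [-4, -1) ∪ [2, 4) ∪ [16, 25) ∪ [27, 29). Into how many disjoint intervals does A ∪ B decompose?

2

Merge the first list: [-5, -2), [1, 7), [8, 24).
Merge the second list: [-6, 9), [16, 25), [27, 29).
A ∪ B = [-6, 25), [27, 29).
That is 2 disjoint pieces.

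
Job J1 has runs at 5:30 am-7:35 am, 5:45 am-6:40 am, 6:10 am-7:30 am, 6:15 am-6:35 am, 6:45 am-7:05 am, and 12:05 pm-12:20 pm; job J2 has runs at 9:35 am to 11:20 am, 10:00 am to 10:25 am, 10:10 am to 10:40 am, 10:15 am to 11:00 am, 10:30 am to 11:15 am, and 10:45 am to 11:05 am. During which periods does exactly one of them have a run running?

5:30 am–7:35 am, 9:35 am–11:20 am, 12:05 pm–12:20 pm

A, merged: 5:30 am–7:35 am, 12:05 pm–12:20 pm.
B, merged: 9:35 am–11:20 am.
A \ B = 5:30 am–7:35 am, 12:05 pm–12:20 pm.
B \ A = 9:35 am–11:20 am.
Union of the two gives the symmetric difference.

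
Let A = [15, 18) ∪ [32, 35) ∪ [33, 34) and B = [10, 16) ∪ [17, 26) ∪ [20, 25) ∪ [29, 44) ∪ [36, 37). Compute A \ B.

[16, 17)

Merge the first list: [15, 18), [32, 35).
Merge the second list: [10, 16), [17, 26), [29, 44).
[15, 18) minus B → [16, 17).
[32, 35): fully covered by B → removed.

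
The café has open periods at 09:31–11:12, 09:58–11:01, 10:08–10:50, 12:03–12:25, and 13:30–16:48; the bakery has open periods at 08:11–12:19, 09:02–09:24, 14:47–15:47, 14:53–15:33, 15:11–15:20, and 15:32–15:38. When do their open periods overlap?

First set merges to 09:31-11:12, 12:03-12:25, 13:30-16:48.
Second set merges to 08:11-12:19, 14:47-15:47.
09:31-11:12 ∩ B → 09:31-11:12.
12:03-12:25 ∩ B → 12:03-12:19.
13:30-16:48 ∩ B → 14:47-15:47.

09:31-11:12, 12:03-12:19, 14:47-15:47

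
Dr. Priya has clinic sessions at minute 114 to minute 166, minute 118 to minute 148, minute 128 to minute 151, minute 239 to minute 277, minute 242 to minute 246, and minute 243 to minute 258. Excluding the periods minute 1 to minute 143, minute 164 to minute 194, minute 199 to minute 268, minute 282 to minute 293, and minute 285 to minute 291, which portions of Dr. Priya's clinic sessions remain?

minute 143 to minute 164, minute 268 to minute 277

Merge the first list: minute 114 to minute 166, minute 239 to minute 277.
Merge the second list: minute 1 to minute 143, minute 164 to minute 194, minute 199 to minute 268, minute 282 to minute 293.
minute 114 to minute 166 minus B → minute 143 to minute 164.
minute 239 to minute 277 minus B → minute 268 to minute 277.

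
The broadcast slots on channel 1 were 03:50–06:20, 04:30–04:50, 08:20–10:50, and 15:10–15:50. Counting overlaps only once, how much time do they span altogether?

Merged: 03:50–06:20, 08:20–10:50, 15:10–15:50.
Lengths: 2 h 30 min + 2 h 30 min + 40 min = 5 h 40 min.

5 h 40 min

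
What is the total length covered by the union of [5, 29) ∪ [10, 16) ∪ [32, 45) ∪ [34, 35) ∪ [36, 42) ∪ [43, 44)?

Merged: [5, 29), [32, 45).
Lengths: 24 + 13 = 37.

37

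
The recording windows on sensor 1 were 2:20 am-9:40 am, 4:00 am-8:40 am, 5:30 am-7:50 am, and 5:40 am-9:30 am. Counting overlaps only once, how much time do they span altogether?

Merged: 2:20 am–9:40 am.
Length: 7 h 20 min.

7 h 20 min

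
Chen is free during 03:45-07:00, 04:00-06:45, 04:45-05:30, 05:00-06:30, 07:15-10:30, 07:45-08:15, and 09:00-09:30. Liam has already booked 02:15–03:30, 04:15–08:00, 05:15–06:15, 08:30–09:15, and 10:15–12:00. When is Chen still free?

First set merges to 03:45–07:00, 07:15–10:30.
Second set merges to 02:15–03:30, 04:15–08:00, 08:30–09:15, 10:15–12:00.
03:45–07:00 minus B → 03:45–04:15.
07:15–10:30 minus B → 08:00–08:30, 09:15–10:15.

03:45–04:15, 08:00–08:30, 09:15–10:15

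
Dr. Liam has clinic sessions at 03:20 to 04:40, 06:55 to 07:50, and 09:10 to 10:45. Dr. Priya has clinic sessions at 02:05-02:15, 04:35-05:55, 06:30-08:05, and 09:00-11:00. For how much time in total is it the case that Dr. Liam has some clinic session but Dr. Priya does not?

A \ B = 03:20-04:35.
Total: 1 h 15 min.

1 h 15 min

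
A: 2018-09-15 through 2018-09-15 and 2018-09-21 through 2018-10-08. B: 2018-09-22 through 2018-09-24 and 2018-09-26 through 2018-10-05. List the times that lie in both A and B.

2018-09-15 through 2018-09-15: no overlap with the second set.
2018-09-21 through 2018-10-08 meets the second set on 2018-09-22 through 2018-09-24, 2018-09-26 through 2018-10-05.

2018-09-22 through 2018-09-24, 2018-09-26 through 2018-10-05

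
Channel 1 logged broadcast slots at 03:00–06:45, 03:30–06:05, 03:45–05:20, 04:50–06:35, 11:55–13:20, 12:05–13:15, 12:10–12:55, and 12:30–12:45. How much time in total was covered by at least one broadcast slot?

Merged: 03:00-06:45, 11:55-13:20.
Lengths: 3 h 45 min + 1 h 25 min = 5 h 10 min.

5 h 10 min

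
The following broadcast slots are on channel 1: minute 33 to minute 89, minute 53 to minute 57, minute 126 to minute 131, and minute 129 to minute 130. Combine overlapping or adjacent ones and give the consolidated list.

minute 33 to minute 89, minute 126 to minute 131

minute 53 to minute 57 overlaps/touches minute 33 to minute 89 → extend to minute 33 to minute 89.
minute 126 to minute 131 is disjoint → start new block.
minute 129 to minute 130 overlaps/touches minute 126 to minute 131 → extend to minute 126 to minute 131.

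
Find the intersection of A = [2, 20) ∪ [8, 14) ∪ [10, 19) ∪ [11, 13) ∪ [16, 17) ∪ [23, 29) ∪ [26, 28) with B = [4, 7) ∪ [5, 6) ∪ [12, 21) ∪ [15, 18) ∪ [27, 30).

A, merged: [2, 20), [23, 29).
B, merged: [4, 7), [12, 21), [27, 30).
[2, 20) ∩ B → [4, 7), [12, 20).
[23, 29) ∩ B → [27, 29).

[4, 7) ∪ [12, 20) ∪ [27, 29)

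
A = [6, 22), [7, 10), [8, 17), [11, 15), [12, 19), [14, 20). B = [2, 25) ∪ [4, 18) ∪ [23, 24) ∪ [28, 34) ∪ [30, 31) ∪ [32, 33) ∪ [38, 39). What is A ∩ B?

Merge the first list: [6, 22).
Merge the second list: [2, 25), [28, 34), [38, 39).
[6, 22) meets the second set on [6, 22).

[6, 22)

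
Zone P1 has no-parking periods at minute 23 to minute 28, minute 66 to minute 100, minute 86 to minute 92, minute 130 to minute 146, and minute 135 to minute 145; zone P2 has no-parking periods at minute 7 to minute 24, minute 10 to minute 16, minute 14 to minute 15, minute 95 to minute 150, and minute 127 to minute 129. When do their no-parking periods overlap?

minute 23 to minute 24, minute 95 to minute 100, minute 130 to minute 146

First set merges to minute 23 to minute 28, minute 66 to minute 100, minute 130 to minute 146.
Second set merges to minute 7 to minute 24, minute 95 to minute 150.
minute 23 to minute 28 meets the second set on minute 23 to minute 24.
minute 66 to minute 100 meets the second set on minute 95 to minute 100.
minute 130 to minute 146 meets the second set on minute 130 to minute 146.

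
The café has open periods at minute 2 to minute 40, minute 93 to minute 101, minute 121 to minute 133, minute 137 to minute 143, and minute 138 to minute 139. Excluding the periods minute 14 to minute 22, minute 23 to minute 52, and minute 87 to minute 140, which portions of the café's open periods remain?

minute 2 to minute 14, minute 22 to minute 23, minute 140 to minute 143

First set merges to minute 2 to minute 40, minute 93 to minute 101, minute 121 to minute 133, minute 137 to minute 143.
minute 2 to minute 40 with B removed leaves minute 2 to minute 14, minute 22 to minute 23.
minute 93 to minute 101 lies entirely inside B → drops out.
minute 121 to minute 133 lies entirely inside B → drops out.
minute 137 to minute 143 with B removed leaves minute 140 to minute 143.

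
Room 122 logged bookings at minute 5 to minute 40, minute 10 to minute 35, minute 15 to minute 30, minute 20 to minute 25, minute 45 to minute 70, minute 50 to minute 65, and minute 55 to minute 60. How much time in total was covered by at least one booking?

60 minutes

Merged: minute 5 to minute 40, minute 45 to minute 70.
Lengths: 35 minutes + 25 minutes = 60 minutes.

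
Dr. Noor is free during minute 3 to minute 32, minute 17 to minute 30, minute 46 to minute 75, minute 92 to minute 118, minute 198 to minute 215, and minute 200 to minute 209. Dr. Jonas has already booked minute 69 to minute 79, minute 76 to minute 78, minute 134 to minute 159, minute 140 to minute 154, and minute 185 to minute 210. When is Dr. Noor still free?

minute 3 to minute 32, minute 46 to minute 69, minute 92 to minute 118, minute 210 to minute 215

Merge the first list: minute 3 to minute 32, minute 46 to minute 75, minute 92 to minute 118, minute 198 to minute 215.
Merge the second list: minute 69 to minute 79, minute 134 to minute 159, minute 185 to minute 210.
minute 3 to minute 32: no B overlap → unchanged.
minute 46 to minute 75 minus B → minute 46 to minute 69.
minute 92 to minute 118: no B overlap → unchanged.
minute 198 to minute 215 minus B → minute 210 to minute 215.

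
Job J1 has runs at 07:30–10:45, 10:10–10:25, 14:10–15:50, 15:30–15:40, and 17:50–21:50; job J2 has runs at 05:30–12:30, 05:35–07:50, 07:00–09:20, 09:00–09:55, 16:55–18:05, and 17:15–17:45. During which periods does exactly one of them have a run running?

First set merges to 07:30–10:45, 14:10–15:50, 17:50–21:50.
Second set merges to 05:30–12:30, 16:55–18:05.
Only in the first: 14:10–15:50, 18:05–21:50.
Only in the second: 05:30–07:30, 10:45–12:30, 16:55–17:50.
Together these are the periods covered by exactly one.

05:30–07:30, 10:45–12:30, 14:10–15:50, 16:55–17:50, 18:05–21:50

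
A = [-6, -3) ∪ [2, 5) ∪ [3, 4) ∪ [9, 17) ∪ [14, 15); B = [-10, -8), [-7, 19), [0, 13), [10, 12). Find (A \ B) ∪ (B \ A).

[-10, -8) ∪ [-7, -6) ∪ [-3, 2) ∪ [5, 9) ∪ [17, 19)

A, merged: [-6, -3), [2, 5), [9, 17).
B, merged: [-10, -8), [-7, 19).
A but not B: none.
B but not A: [-10, -8), [-7, -6), [-3, 2), [5, 9), [17, 19).
Combining gives A △ B.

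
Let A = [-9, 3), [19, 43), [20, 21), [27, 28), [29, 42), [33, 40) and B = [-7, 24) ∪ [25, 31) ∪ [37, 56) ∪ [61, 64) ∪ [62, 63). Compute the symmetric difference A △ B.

A, merged: [-9, 3), [19, 43).
B, merged: [-7, 24), [25, 31), [37, 56), [61, 64).
A but not B: [-9, -7), [24, 25), [31, 37).
B but not A: [3, 19), [43, 56), [61, 64).
Combining gives A △ B.

[-9, -7) ∪ [3, 19) ∪ [24, 25) ∪ [31, 37) ∪ [43, 56) ∪ [61, 64)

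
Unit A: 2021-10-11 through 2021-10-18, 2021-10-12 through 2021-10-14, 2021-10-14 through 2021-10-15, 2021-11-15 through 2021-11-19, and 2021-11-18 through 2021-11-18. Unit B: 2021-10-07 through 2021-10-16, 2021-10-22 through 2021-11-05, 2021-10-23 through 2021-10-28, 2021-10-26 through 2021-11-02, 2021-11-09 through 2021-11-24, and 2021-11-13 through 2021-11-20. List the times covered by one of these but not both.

Merge the first list: 2021-10-11 through 2021-10-18, 2021-11-15 through 2021-11-19.
Merge the second list: 2021-10-07 through 2021-10-16, 2021-10-22 through 2021-11-05, 2021-11-09 through 2021-11-24.
Only in the first: 2021-10-17 through 2021-10-18.
Only in the second: 2021-10-07 through 2021-10-10, 2021-10-22 through 2021-11-05, 2021-11-09 through 2021-11-14, 2021-11-20 through 2021-11-24.
Together these are the periods covered by exactly one.

2021-10-07 through 2021-10-10, 2021-10-17 through 2021-10-18, 2021-10-22 through 2021-11-05, 2021-11-09 through 2021-11-14, 2021-11-20 through 2021-11-24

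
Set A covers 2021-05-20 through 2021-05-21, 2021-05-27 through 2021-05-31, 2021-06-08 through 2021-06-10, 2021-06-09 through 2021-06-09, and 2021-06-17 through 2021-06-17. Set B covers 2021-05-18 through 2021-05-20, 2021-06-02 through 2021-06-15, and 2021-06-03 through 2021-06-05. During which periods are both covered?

2021-05-20 through 2021-05-20, 2021-06-08 through 2021-06-10

A, merged: 2021-05-20 through 2021-05-21, 2021-05-27 through 2021-05-31, 2021-06-08 through 2021-06-10, 2021-06-17 through 2021-06-17.
B, merged: 2021-05-18 through 2021-05-20, 2021-06-02 through 2021-06-15.
2021-05-20 through 2021-05-21 meets the second set on 2021-05-20 through 2021-05-20.
2021-05-27 through 2021-05-31: no overlap with the second set.
2021-06-08 through 2021-06-10 meets the second set on 2021-06-08 through 2021-06-10.
2021-06-17 through 2021-06-17: no overlap with the second set.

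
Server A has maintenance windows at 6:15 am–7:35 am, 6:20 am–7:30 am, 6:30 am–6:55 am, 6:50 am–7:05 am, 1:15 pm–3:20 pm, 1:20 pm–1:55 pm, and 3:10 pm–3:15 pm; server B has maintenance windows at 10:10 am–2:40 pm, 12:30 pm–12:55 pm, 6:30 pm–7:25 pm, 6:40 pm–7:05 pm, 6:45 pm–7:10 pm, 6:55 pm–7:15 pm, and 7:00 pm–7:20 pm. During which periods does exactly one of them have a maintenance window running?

6:15 am–7:35 am, 10:10 am–1:15 pm, 2:40 pm–3:20 pm, 6:30 pm–7:25 pm

Merge the first list: 6:15 am–7:35 am, 1:15 pm–3:20 pm.
Merge the second list: 10:10 am–2:40 pm, 6:30 pm–7:25 pm.
A but not B: 6:15 am–7:35 am, 2:40 pm–3:20 pm.
B but not A: 10:10 am–1:15 pm, 6:30 pm–7:25 pm.
Combining gives A △ B.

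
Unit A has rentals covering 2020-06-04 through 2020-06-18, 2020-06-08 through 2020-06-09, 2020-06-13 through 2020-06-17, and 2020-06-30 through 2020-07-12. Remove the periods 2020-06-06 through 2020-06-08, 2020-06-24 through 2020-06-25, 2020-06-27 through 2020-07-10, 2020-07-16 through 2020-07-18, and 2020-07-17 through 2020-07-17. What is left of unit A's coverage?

Merge the first list: 2020-06-04 through 2020-06-18, 2020-06-30 through 2020-07-12.
Merge the second list: 2020-06-06 through 2020-06-08, 2020-06-24 through 2020-06-25, 2020-06-27 through 2020-07-10, 2020-07-16 through 2020-07-18.
2020-06-04 through 2020-06-18 \ B = 2020-06-04 through 2020-06-05, 2020-06-09 through 2020-06-18.
2020-06-30 through 2020-07-12 \ B = 2020-07-11 through 2020-07-12.

2020-06-04 through 2020-06-05, 2020-06-09 through 2020-06-18, 2020-07-11 through 2020-07-12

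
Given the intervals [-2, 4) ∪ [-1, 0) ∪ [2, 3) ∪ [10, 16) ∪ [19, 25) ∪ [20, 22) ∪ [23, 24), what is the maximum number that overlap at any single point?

2

Sweep endpoints in order; track running count of active intervals.
Peak of 2 reached at -1.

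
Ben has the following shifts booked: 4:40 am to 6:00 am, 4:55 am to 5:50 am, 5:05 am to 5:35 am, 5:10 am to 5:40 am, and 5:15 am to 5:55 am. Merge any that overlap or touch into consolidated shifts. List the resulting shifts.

4:55 am–5:50 am overlaps/touches 4:40 am–6:00 am → extend to 4:40 am–6:00 am.
5:05 am–5:35 am overlaps/touches 4:40 am–6:00 am → extend to 4:40 am–6:00 am.
5:10 am–5:40 am overlaps/touches 4:40 am–6:00 am → extend to 4:40 am–6:00 am.
5:15 am–5:55 am overlaps/touches 4:40 am–6:00 am → extend to 4:40 am–6:00 am.

4:40 am–6:00 am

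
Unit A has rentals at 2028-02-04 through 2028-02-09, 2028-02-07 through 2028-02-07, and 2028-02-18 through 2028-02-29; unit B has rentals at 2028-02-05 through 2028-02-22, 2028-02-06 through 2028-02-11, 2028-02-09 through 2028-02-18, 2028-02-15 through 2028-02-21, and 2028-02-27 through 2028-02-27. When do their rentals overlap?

Merge the first list: 2028-02-04 through 2028-02-09, 2028-02-18 through 2028-02-29.
Merge the second list: 2028-02-05 through 2028-02-22, 2028-02-27 through 2028-02-27.
2028-02-04 through 2028-02-09 ∩ B → 2028-02-05 through 2028-02-09.
2028-02-18 through 2028-02-29 ∩ B → 2028-02-18 through 2028-02-22, 2028-02-27 through 2028-02-27.

2028-02-05 through 2028-02-09, 2028-02-18 through 2028-02-22, 2028-02-27 through 2028-02-27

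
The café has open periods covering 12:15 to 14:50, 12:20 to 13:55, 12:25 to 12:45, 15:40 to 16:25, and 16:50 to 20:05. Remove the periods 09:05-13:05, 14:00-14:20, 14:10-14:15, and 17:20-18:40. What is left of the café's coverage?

First set merges to 12:15–14:50, 15:40–16:25, 16:50–20:05.
Second set merges to 09:05–13:05, 14:00–14:20, 17:20–18:40.
12:15–14:50 minus B → 13:05–14:00, 14:20–14:50.
15:40–16:25: no B overlap → unchanged.
16:50–20:05 minus B → 16:50–17:20, 18:40–20:05.

13:05–14:00, 14:20–14:50, 15:40–16:25, 16:50–17:20, 18:40–20:05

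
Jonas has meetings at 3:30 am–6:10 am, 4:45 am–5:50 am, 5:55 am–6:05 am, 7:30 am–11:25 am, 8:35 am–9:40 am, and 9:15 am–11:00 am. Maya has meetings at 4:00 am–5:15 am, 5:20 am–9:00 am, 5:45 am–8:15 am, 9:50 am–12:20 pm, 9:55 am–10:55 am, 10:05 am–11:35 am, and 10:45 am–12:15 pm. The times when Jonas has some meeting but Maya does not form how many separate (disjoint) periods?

Merge the first list: 3:30 am–6:10 am, 7:30 am–11:25 am.
Merge the second list: 4:00 am–5:15 am, 5:20 am–9:00 am, 9:50 am–12:20 pm.
A \ B = 3:30 am–4:00 am, 5:15 am–5:20 am, 9:00 am–9:50 am.
That is 3 disjoint pieces.

3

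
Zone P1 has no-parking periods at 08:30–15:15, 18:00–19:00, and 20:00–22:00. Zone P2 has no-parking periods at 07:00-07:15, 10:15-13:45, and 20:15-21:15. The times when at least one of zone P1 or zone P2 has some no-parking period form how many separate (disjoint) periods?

4

A ∪ B = 07:00–07:15, 08:30–15:15, 18:00–19:00, 20:00–22:00.
That is 4 disjoint pieces.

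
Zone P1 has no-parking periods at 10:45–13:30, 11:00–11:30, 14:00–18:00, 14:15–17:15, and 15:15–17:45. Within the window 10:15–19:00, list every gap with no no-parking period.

After merging, the occupied span is 10:45-13:30, 14:00-18:00.
Uncovered inside 10:15-19:00: 10:15-10:45, 13:30-14:00, 18:00-19:00.

10:15-10:45, 13:30-14:00, 18:00-19:00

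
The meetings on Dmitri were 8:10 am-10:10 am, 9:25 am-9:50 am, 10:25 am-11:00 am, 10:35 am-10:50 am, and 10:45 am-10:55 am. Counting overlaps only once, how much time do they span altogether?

Merged: 8:10 am-10:10 am, 10:25 am-11:00 am.
Lengths: 2 h + 35 min = 2 h 35 min.

2 h 35 min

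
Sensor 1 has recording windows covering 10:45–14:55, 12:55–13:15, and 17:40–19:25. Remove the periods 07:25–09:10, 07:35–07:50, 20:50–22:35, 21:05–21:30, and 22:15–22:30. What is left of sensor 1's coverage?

10:45–14:55, 17:40–19:25

A, merged: 10:45–14:55, 17:40–19:25.
B, merged: 07:25–09:10, 20:50–22:35.
10:45–14:55: nothing removed.
17:40–19:25: nothing removed.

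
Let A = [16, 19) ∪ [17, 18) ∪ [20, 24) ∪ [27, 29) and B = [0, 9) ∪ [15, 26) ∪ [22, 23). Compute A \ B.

[27, 29)

A, merged: [16, 19), [20, 24), [27, 29).
B, merged: [0, 9), [15, 26).
[16, 19): entirely removed.
[20, 24): entirely removed.
[27, 29): nothing removed.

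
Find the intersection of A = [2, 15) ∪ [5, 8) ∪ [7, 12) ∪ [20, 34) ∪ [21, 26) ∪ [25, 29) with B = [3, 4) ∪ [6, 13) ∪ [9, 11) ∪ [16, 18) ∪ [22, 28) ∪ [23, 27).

[3, 4) ∪ [6, 13) ∪ [22, 28)

First set merges to [2, 15), [20, 34).
Second set merges to [3, 4), [6, 13), [16, 18), [22, 28).
[2, 15) overlaps B on [3, 4), [6, 13).
[20, 34) overlaps B on [22, 28).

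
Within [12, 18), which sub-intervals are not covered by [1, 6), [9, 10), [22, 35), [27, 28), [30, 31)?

Covered (merged): [1, 6), [9, 10), [22, 35).
Complement within [12, 18): [12, 18).

[12, 18)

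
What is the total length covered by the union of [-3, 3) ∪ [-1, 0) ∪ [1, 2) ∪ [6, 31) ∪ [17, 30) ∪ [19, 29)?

Merged: [-3, 3), [6, 31).
Lengths: 6 + 25 = 31.

31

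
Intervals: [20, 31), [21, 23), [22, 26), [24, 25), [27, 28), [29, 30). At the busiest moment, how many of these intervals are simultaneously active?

Walk the sorted start/end points keeping a running depth.
The depth first hits 3 at 22.

3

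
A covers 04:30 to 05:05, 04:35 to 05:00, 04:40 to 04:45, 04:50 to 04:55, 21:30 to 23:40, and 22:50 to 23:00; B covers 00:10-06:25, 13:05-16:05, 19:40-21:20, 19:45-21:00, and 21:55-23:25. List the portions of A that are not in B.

Merge the first list: 04:30-05:05, 21:30-23:40.
Merge the second list: 00:10-06:25, 13:05-16:05, 19:40-21:20, 21:55-23:25.
04:30-05:05: fully covered by B → removed.
21:30-23:40 minus B → 21:30-21:55, 23:25-23:40.

21:30-21:55, 23:25-23:40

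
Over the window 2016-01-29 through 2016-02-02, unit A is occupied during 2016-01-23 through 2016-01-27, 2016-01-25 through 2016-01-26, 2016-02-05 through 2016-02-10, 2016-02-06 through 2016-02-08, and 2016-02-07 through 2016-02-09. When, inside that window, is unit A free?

2016-01-29 through 2016-02-02

After merging, the occupied span is 2016-01-23 through 2016-01-27, 2016-02-05 through 2016-02-10.
Gaps within 2016-01-29 through 2016-02-02: 2016-01-29 through 2016-02-02.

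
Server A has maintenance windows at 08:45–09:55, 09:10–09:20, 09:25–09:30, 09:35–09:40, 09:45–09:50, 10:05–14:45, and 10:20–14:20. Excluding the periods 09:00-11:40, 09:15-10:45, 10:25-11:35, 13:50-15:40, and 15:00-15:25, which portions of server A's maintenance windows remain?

First set merges to 08:45–09:55, 10:05–14:45.
Second set merges to 09:00–11:40, 13:50–15:40.
08:45–09:55 minus B → 08:45–09:00.
10:05–14:45 minus B → 11:40–13:50.

08:45–09:00, 11:40–13:50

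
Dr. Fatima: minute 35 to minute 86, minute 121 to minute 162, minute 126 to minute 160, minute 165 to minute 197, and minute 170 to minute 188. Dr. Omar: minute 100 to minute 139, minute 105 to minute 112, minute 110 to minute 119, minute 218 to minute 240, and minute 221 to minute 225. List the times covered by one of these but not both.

minute 35 to minute 86, minute 100 to minute 121, minute 139 to minute 162, minute 165 to minute 197, minute 218 to minute 240

Merge the first list: minute 35 to minute 86, minute 121 to minute 162, minute 165 to minute 197.
Merge the second list: minute 100 to minute 139, minute 218 to minute 240.
Only in the first: minute 35 to minute 86, minute 139 to minute 162, minute 165 to minute 197.
Only in the second: minute 100 to minute 121, minute 218 to minute 240.
Together these are the periods covered by exactly one.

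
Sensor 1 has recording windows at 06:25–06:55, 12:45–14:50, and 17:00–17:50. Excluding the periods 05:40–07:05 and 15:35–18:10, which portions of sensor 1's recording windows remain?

06:25–06:55: entirely removed.
12:45–14:50: nothing removed.
17:00–17:50: entirely removed.

12:45–14:50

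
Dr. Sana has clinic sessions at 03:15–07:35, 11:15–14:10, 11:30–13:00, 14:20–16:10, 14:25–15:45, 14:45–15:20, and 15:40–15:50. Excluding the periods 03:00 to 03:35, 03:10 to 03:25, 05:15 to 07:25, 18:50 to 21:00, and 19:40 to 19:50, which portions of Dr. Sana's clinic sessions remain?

03:35–05:15, 07:25–07:35, 11:15–14:10, 14:20–16:10

A, merged: 03:15–07:35, 11:15–14:10, 14:20–16:10.
B, merged: 03:00–03:35, 05:15–07:25, 18:50–21:00.
03:15–07:35 \ B = 03:35–05:15, 07:25–07:35.
11:15–14:10: nothing removed.
14:20–16:10: nothing removed.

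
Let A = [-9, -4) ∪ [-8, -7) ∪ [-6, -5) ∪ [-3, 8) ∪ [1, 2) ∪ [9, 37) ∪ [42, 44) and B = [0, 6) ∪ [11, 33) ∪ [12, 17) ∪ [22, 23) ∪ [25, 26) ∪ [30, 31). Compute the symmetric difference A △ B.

A, merged: [-9, -4), [-3, 8), [9, 37), [42, 44).
B, merged: [0, 6), [11, 33).
A \ B = [-9, -4), [-3, 0), [6, 8), [9, 11), [33, 37), [42, 44).
B \ A = none.
Union of the two gives the symmetric difference.

[-9, -4) ∪ [-3, 0) ∪ [6, 8) ∪ [9, 11) ∪ [33, 37) ∪ [42, 44)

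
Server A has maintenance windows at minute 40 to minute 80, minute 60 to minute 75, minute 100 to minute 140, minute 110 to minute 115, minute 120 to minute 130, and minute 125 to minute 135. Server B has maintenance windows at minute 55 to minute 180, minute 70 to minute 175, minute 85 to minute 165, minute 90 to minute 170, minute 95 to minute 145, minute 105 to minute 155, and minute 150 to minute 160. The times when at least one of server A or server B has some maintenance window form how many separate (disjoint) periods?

1

Merge the first list: minute 40 to minute 80, minute 100 to minute 140.
Merge the second list: minute 55 to minute 180.
A ∪ B = minute 40 to minute 180.
That is 1 disjoint piece.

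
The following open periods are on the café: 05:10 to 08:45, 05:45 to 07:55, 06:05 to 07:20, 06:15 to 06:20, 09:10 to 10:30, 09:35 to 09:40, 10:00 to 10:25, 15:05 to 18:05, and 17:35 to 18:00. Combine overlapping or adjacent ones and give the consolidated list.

05:10–08:45, 09:10–10:30, 15:05–18:05

05:45–07:55 overlaps/touches 05:10–08:45 → extend to 05:10–08:45.
06:05–07:20 overlaps/touches 05:10–08:45 → extend to 05:10–08:45.
06:15–06:20 overlaps/touches 05:10–08:45 → extend to 05:10–08:45.
09:10–10:30 is disjoint → start new block.
09:35–09:40 overlaps/touches 09:10–10:30 → extend to 09:10–10:30.
10:00–10:25 overlaps/touches 09:10–10:30 → extend to 09:10–10:30.
15:05–18:05 is disjoint → start new block.
17:35–18:00 overlaps/touches 15:05–18:05 → extend to 15:05–18:05.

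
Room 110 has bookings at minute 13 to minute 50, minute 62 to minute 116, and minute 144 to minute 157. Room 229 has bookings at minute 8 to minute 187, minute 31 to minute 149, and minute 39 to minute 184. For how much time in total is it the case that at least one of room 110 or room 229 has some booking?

179 minutes

Merge the second list: minute 8 to minute 187.
A ∪ B = minute 8 to minute 187.
Total: 179 minutes.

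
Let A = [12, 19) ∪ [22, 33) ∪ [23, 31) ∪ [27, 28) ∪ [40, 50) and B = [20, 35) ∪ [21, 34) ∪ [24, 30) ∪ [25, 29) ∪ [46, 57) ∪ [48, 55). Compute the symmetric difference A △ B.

[12, 19) ∪ [20, 22) ∪ [33, 35) ∪ [40, 46) ∪ [50, 57)

First set merges to [12, 19), [22, 33), [40, 50).
Second set merges to [20, 35), [46, 57).
Only in the first: [12, 19), [40, 46).
Only in the second: [20, 22), [33, 35), [50, 57).
Together these are the periods covered by exactly one.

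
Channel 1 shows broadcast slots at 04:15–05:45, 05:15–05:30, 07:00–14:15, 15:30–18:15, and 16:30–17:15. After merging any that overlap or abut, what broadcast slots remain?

04:15–05:45, 07:00–14:15, 15:30–18:15

05:15–05:30 overlaps/touches 04:15–05:45 → extend to 04:15–05:45.
07:00–14:15 is disjoint → start new block.
15:30–18:15 is disjoint → start new block.
16:30–17:15 overlaps/touches 15:30–18:15 → extend to 15:30–18:15.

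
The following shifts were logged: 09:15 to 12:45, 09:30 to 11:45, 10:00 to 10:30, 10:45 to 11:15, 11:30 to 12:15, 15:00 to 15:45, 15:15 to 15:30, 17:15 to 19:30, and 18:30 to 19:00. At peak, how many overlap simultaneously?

At 10:00, 3 of the intervals are simultaneously active.
No point has more.

3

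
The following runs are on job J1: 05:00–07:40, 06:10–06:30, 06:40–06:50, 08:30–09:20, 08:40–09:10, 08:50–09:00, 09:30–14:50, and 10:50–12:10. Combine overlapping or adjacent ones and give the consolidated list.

06:10-06:30 overlaps/touches 05:00-07:40 → extend to 05:00-07:40.
06:40-06:50 overlaps/touches 05:00-07:40 → extend to 05:00-07:40.
08:30-09:20 is disjoint → start new block.
08:40-09:10 overlaps/touches 08:30-09:20 → extend to 08:30-09:20.
08:50-09:00 overlaps/touches 08:30-09:20 → extend to 08:30-09:20.
09:30-14:50 is disjoint → start new block.
10:50-12:10 overlaps/touches 09:30-14:50 → extend to 09:30-14:50.

05:00-07:40, 08:30-09:20, 09:30-14:50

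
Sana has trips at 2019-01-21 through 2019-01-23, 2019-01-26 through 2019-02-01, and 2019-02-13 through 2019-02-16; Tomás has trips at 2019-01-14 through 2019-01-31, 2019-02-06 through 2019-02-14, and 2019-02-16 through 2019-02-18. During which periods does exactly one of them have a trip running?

2019-01-14 through 2019-01-20, 2019-01-24 through 2019-01-25, 2019-02-01 through 2019-02-01, 2019-02-06 through 2019-02-12, 2019-02-15 through 2019-02-15, 2019-02-17 through 2019-02-18

Only in the first: 2019-02-01 through 2019-02-01, 2019-02-15 through 2019-02-15.
Only in the second: 2019-01-14 through 2019-01-20, 2019-01-24 through 2019-01-25, 2019-02-06 through 2019-02-12, 2019-02-17 through 2019-02-18.
Together these are the periods covered by exactly one.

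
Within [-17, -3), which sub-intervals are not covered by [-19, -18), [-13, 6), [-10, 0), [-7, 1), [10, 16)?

[-17, -13)

After merging, the occupied span is [-19, -18), [-13, 6), [10, 16).
Uncovered inside [-17, -3): [-17, -13).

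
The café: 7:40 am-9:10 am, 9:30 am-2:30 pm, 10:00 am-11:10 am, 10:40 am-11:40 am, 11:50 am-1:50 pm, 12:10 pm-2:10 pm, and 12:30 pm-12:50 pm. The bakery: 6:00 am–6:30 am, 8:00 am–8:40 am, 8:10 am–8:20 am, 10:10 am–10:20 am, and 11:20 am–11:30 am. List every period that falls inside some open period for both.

8:00 am–8:40 am, 10:10 am–10:20 am, 11:20 am–11:30 am

A, merged: 7:40 am–9:10 am, 9:30 am–2:30 pm.
B, merged: 6:00 am–6:30 am, 8:00 am–8:40 am, 10:10 am–10:20 am, 11:20 am–11:30 am.
7:40 am–9:10 am meets the second set on 8:00 am–8:40 am.
9:30 am–2:30 pm meets the second set on 10:10 am–10:20 am, 11:20 am–11:30 am.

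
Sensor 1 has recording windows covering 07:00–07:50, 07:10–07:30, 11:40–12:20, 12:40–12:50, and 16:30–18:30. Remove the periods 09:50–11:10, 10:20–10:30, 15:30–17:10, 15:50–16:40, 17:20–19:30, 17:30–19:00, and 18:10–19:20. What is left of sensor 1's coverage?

Merge the first list: 07:00-07:50, 11:40-12:20, 12:40-12:50, 16:30-18:30.
Merge the second list: 09:50-11:10, 15:30-17:10, 17:20-19:30.
07:00-07:50: nothing removed.
11:40-12:20: nothing removed.
12:40-12:50: nothing removed.
16:30-18:30 \ B = 17:10-17:20.

07:00-07:50, 11:40-12:20, 12:40-12:50, 17:10-17:20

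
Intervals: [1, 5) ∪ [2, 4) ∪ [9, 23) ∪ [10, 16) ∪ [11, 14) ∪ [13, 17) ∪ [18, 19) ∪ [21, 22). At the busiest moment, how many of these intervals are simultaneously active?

Walk the sorted start/end points keeping a running depth.
The depth first hits 4 at 13.

4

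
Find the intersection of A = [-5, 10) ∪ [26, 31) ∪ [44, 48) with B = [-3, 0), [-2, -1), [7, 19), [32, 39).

Second set merges to [-3, 0), [7, 19), [32, 39).
[-5, 10) meets the second set on [-3, 0), [7, 10).
[26, 31): no overlap with the second set.
[44, 48): no overlap with the second set.

[-3, 0) ∪ [7, 10)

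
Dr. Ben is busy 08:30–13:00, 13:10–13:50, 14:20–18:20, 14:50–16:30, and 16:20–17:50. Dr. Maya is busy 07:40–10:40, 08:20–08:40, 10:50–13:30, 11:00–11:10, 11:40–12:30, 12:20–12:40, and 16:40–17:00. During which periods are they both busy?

08:30–10:40, 10:50–13:00, 13:10–13:30, 16:40–17:00

Merge the first list: 08:30–13:00, 13:10–13:50, 14:20–18:20.
Merge the second list: 07:40–10:40, 10:50–13:30, 16:40–17:00.
08:30–13:00 meets the second set on 08:30–10:40, 10:50–13:00.
13:10–13:50 meets the second set on 13:10–13:30.
14:20–18:20 meets the second set on 16:40–17:00.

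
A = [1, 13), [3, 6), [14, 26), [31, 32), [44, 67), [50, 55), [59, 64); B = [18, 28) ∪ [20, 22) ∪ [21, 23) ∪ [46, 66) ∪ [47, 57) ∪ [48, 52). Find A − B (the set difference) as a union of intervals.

First set merges to [1, 13), [14, 26), [31, 32), [44, 67).
Second set merges to [18, 28), [46, 66).
[1, 13) is untouched.
[14, 26) with B removed leaves [14, 18).
[31, 32) is untouched.
[44, 67) with B removed leaves [44, 46), [66, 67).

[1, 13) ∪ [14, 18) ∪ [31, 32) ∪ [44, 46) ∪ [66, 67)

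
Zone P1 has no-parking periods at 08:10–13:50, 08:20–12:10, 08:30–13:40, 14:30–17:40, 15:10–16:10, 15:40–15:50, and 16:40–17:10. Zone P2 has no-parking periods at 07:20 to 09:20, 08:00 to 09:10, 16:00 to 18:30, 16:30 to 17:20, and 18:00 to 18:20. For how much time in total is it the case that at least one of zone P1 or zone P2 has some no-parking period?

First set merges to 08:10–13:50, 14:30–17:40.
Second set merges to 07:20–09:20, 16:00–18:30.
A ∪ B = 07:20–13:50, 14:30–18:30.
Total: 6 h 30 min + 4 h = 10 h 30 min.

10 h 30 min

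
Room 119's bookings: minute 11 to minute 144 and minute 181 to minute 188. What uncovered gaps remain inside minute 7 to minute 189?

minute 7 to minute 11, minute 144 to minute 181, minute 188 to minute 189

The merged coverage is minute 11 to minute 144, minute 181 to minute 188.
Uncovered inside minute 7 to minute 189: minute 7 to minute 11, minute 144 to minute 181, minute 188 to minute 189.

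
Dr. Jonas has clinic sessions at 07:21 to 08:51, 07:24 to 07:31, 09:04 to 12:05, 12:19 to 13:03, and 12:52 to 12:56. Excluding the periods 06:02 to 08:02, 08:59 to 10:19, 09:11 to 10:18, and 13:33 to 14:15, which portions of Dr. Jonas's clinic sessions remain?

Merge the first list: 07:21-08:51, 09:04-12:05, 12:19-13:03.
Merge the second list: 06:02-08:02, 08:59-10:19, 13:33-14:15.
07:21-08:51 with B removed leaves 08:02-08:51.
09:04-12:05 with B removed leaves 10:19-12:05.
12:19-13:03 is untouched.

08:02-08:51, 10:19-12:05, 12:19-13:03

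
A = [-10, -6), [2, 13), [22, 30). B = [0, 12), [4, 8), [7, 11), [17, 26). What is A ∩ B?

Second set merges to [0, 12), [17, 26).
[-10, -6) meets no B interval.
[2, 13) ∩ B → [2, 12).
[22, 30) ∩ B → [22, 26).

[2, 12) ∪ [22, 26)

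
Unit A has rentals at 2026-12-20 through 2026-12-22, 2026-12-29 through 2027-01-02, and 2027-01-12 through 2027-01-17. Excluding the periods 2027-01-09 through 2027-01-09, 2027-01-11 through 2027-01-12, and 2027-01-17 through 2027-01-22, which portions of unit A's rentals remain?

2026-12-20 through 2026-12-22, 2026-12-29 through 2027-01-02, 2027-01-13 through 2027-01-16

2026-12-20 through 2026-12-22 is untouched.
2026-12-29 through 2027-01-02 is untouched.
2027-01-12 through 2027-01-17 with B removed leaves 2027-01-13 through 2027-01-16.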